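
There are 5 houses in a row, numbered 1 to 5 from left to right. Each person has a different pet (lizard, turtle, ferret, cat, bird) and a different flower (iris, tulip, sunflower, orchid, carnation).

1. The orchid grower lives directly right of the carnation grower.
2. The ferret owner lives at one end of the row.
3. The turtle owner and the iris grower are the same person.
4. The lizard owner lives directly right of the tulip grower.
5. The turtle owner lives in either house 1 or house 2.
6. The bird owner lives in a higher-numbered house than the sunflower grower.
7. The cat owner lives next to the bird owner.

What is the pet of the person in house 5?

So house 5 gets orchid for flower.
From clue 1, the carnation grower must be in house 4.
The ferret owner is narrowed to house 1 or 5; consider each.
Placing it in house 1 leads to a contradiction, so it's in house 5.
The turtle owner is narrowed to house 1 or 2; consider each.
Placing it in house 2 leads to a contradiction, so it's in house 1.
By clue 3, the iris grower is in house 1.
House 2 pet: only cat fits.
The bird owner is in house 3 (clue 7).
House 4 pet: only lizard fits.
Clue 4 places the tulip grower in house 3.
Clue 6 places the sunflower grower in house 2.
So: house 1 = turtle/iris, house 2 = cat/sunflower, house 3 = bird/tulip, house 4 = lizard/carnation, house 5 = ferret/orchid.

ferret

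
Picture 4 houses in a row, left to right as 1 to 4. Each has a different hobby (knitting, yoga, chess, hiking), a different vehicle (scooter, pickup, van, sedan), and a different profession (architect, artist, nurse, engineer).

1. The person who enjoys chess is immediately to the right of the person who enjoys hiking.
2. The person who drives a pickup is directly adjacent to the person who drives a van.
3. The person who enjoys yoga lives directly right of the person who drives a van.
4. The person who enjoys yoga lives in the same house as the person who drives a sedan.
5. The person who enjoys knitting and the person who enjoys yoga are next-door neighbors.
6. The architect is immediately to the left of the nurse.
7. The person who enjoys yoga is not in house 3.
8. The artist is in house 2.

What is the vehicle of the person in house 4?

sedan

Clue 8: the artist is in house 2.
From clue 6, the architect must be in house 3.
By clue 6, the nurse is in house 4.
House 1 profession: only engineer fits.
The person who enjoys knitting is narrowed to house 1 or 3; consider each.
Placing it in house 1 leads to a contradiction, so it's in house 3.
So house 1 gets hiking for hobby.
The person who enjoys chess is in house 2 (clue 1).
The only hobby still possible for house 4 is yoga.
Clue 3: the person who drives a van is in house 3.
From clue 4, the person who drives a sedan must be in house 4.
House 1 vehicle: only scooter fits.
That leaves pickup as the vehicle for house 2.
So: house 1 = hiking/scooter/engineer, house 2 = chess/pickup/artist, house 3 = knitting/van/architect, house 4 = yoga/sedan/nurse.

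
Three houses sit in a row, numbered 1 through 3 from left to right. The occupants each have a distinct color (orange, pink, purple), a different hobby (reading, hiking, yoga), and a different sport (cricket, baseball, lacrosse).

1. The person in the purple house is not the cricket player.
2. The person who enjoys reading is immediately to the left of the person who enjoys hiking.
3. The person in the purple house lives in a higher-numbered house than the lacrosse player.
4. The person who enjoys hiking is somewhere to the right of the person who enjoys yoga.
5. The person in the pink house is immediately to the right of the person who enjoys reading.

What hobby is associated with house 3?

hiking

So house 1 gets orange for color.
House 3 hobby: only hiking fits.
Clue 2: the person who enjoys reading is in house 2.
From clue 5, the person in the pink house must be in house 3.
House 2's color must be purple (nothing else left).
The only hobby still possible for house 1 is yoga.
The lacrosse player is in house 1 (clue 3).
House 2's sport must be baseball (nothing else left).
So house 3 gets cricket for sport.
So: house 1 = orange/yoga/lacrosse, house 2 = purple/reading/baseball, house 3 = pink/hiking/cricket.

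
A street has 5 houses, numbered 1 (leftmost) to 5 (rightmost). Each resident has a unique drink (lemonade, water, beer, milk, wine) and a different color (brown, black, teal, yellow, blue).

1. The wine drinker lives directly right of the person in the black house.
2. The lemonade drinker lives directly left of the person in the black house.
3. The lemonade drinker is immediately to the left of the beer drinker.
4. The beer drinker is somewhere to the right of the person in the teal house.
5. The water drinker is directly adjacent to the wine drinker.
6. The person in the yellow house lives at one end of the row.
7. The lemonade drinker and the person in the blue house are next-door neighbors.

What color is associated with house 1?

blue

The person in the yellow house is narrowed to house 1 or 5; consider each.
Placing it in house 1 leads to a contradiction, so it's in house 5.
The beer drinker is narrowed to house 2 or 3 or 4; consider each.
Placing it in house 2 and house 4 leads to a contradiction, so it's in house 3.
By clue 3, the lemonade drinker is in house 2.
So house 1 gets milk for drink.
Clue 2 places the person in the black house in house 3.
House 1 color: only blue fits.
House 4's color must be brown (nothing else left).
Clue 1: the wine drinker is in house 4.
Clue 5 places the water drinker in house 5.
The only color still possible for house 2 is teal.
So: house 1 = milk/blue, house 2 = lemonade/teal, house 3 = beer/black, house 4 = wine/brown, house 5 = water/yellow.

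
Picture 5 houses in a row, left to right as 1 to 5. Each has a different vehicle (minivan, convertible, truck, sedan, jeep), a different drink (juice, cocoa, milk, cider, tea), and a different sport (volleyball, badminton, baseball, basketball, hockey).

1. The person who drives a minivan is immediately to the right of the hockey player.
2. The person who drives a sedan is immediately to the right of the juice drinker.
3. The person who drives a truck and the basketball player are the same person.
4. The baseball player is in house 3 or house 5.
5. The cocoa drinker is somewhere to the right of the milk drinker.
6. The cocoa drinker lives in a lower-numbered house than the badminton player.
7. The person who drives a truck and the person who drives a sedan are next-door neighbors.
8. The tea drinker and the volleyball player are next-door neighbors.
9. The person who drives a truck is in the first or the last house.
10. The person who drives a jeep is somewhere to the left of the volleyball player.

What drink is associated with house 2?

milk

The person who drives a sedan is narrowed to house 2 or 4; consider each.
Placing it in house 4 leads to a contradiction, so it's in house 2.
By clue 2, the juice drinker is in house 1.
Clue 7: the person who drives a truck is in house 1.
From clue 3, the basketball player must be in house 1.
House 2's sport must be hockey (nothing else left).
That leaves baseball as the sport for house 3.
The person who drives a minivan is in house 3 (clue 1).
House 4's vehicle must be jeep (nothing else left).
So house 5 gets convertible for vehicle.
From clue 10, the volleyball player must be in house 5.
House 4 sport: only badminton fits.
Clue 6 places the cocoa drinker in house 3.
The tea drinker is in house 4 (clue 8).
So house 2 gets milk for drink.
House 5 drink: only cider fits.
So: house 1 = truck/juice/basketball, house 2 = sedan/milk/hockey, house 3 = minivan/cocoa/baseball, house 4 = jeep/tea/badminton, house 5 = convertible/cider/volleyball.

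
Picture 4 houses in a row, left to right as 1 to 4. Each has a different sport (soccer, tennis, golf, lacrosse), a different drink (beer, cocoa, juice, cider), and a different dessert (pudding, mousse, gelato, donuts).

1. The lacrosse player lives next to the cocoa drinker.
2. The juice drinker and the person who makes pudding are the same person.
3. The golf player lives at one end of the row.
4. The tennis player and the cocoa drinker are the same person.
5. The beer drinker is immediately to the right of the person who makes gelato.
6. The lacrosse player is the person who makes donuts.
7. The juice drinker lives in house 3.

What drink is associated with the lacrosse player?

Clue 7: the juice drinker is in house 3.
From clue 2, the person who makes pudding must be in house 3.
House 1 dessert: only gelato fits.
That leaves donuts as the dessert for house 2.
House 4's dessert must be mousse (nothing else left).
Clue 5 places the beer drinker in house 2.
Clue 6: the lacrosse player is in house 2.
So house 3 gets soccer for sport.
Clue 1 places the cocoa drinker in house 1.
By clue 4, the tennis player is in house 1.
House 4 sport: only golf fits.
That leaves cider as the drink for house 4.
So: house 1 = tennis/cocoa/gelato, house 2 = lacrosse/beer/donuts, house 3 = soccer/juice/pudding, house 4 = golf/cider/mousse.

beer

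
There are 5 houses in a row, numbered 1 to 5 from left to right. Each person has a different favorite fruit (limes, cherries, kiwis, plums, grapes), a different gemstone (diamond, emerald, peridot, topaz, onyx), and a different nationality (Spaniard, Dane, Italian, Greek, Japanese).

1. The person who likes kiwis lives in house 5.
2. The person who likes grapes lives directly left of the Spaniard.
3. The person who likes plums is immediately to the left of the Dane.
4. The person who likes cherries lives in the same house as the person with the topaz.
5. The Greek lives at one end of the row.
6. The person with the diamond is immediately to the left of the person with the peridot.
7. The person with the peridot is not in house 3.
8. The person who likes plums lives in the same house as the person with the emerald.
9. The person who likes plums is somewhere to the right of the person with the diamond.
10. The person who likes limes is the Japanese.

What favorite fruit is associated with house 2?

grapes

Clue 1: the person who likes kiwis is in house 5.
So house 5 gets onyx for gemstone.
The person with the diamond is narrowed to house 1 or 3; consider each.
Placing it in house 3 leads to a contradiction, so it's in house 1.
Clue 6: the person with the peridot is in house 2.
The person who likes cherries is narrowed to house 3 or 4; consider each.
Placing it in house 3 leads to a contradiction, so it's in house 4.
From clue 4, the person with the topaz must be in house 4.
House 3 favorite fruit: only plums fits.
So house 3 gets emerald for gemstone.
The Dane is in house 4 (clue 3).
The person who likes grapes is narrowed to house 1 or 2; consider each.
Placing it in house 1 leads to a contradiction, so it's in house 2.
By clue 2, the Spaniard is in house 3.
The only favorite fruit still possible for house 1 is limes.
Clue 10 places the Japanese in house 1.
So house 2 gets Italian for nationality.
House 5's nationality must be Greek (nothing else left).
So: house 1 = limes/diamond/Japanese, house 2 = grapes/peridot/Italian, house 3 = plums/emerald/Spaniard, house 4 = cherries/topaz/Dane, house 5 = kiwis/onyx/Greek.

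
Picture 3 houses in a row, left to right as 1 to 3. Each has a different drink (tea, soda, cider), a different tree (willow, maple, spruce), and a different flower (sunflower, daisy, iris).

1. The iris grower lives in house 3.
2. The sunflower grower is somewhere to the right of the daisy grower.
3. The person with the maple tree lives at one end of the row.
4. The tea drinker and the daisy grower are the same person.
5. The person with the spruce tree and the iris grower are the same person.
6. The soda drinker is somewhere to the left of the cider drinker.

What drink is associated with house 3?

cider

The iris grower is in house 3 (clue 1).
Clue 5: the person with the spruce tree is in house 3.
House 3's drink must be cider (nothing else left).
So house 2 gets willow for tree.
That leaves daisy as the flower for house 1.
That leaves sunflower as the flower for house 2.
By clue 4, the tea drinker is in house 1.
So house 2 gets soda for drink.
House 1 tree: only maple fits.
So: house 1 = tea/maple/daisy, house 2 = soda/willow/sunflower, house 3 = cider/spruce/iris.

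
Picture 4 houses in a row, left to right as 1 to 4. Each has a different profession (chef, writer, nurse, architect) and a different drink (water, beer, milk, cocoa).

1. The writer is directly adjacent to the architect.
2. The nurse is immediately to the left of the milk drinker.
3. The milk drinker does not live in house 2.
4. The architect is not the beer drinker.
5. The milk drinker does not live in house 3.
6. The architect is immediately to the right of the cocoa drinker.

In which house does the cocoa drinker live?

Clue 5 places the milk drinker in house 4.
Clue 2: the nurse is in house 3.
Clue 1: the writer is in house 1.
By clue 1, the architect is in house 2.
Clue 6 places the cocoa drinker in house 1.
That leaves chef as the profession for house 4.
House 2's drink must be water (nothing else left).
The only drink still possible for house 3 is beer.
So: house 1 = writer/cocoa, house 2 = architect/water, house 3 = nurse/beer, house 4 = chef/milk.

1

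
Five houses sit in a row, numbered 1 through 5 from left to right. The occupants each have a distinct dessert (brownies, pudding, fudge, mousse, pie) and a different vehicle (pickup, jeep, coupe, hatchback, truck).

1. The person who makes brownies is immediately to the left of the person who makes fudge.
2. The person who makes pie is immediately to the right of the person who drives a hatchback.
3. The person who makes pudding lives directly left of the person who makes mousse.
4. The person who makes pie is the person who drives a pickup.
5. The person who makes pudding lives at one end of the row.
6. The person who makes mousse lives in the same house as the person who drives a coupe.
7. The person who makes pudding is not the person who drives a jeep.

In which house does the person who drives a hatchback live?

The person who makes pudding is in house 1 (clue 5).
By clue 3, the person who makes mousse is in house 2.
From clue 6, the person who drives a coupe must be in house 2.
The only dessert still possible for house 3 is brownies.
House 1 vehicle: only truck fits.
The person who makes fudge is in house 4 (clue 1).
That leaves pie as the dessert for house 5.
By clue 2, the person who drives a hatchback is in house 4.
Clue 4: the person who drives a pickup is in house 5.
The only vehicle still possible for house 3 is jeep.
So: house 1 = pudding/truck, house 2 = mousse/coupe, house 3 = brownies/jeep, house 4 = fudge/hatchback, house 5 = pie/pickup.

4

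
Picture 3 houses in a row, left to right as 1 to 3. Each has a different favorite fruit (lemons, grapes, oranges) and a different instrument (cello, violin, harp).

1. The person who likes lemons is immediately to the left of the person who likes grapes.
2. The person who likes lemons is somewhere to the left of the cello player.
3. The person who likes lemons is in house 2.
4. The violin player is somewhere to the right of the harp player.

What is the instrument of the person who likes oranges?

Clue 3: the person who likes lemons is in house 2.
House 1 favorite fruit: only oranges fits.
That leaves grapes as the favorite fruit for house 3.
So house 1 gets harp for instrument.
By clue 2, the cello player is in house 3.
So house 2 gets violin for instrument.
So: house 1 = oranges/harp, house 2 = lemons/violin, house 3 = grapes/cello.

harp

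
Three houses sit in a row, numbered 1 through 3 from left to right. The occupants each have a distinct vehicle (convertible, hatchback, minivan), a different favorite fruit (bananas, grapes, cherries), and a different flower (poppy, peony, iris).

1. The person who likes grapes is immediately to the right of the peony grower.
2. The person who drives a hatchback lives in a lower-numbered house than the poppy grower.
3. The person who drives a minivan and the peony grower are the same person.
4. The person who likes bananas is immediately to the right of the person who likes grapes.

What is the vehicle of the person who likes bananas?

The person who likes bananas is in house 3 (clue 4).
The person who likes grapes is in house 2 (clue 4).
That leaves convertible as the vehicle for house 3.
That leaves cherries as the favorite fruit for house 1.
By clue 1, the peony grower is in house 1.
Clue 3: the person who drives a minivan is in house 1.
The only vehicle still possible for house 2 is hatchback.
From clue 2, the poppy grower must be in house 3.
House 2 flower: only iris fits.
So: house 1 = minivan/cherries/peony, house 2 = hatchback/grapes/iris, house 3 = convertible/bananas/poppy.

convertible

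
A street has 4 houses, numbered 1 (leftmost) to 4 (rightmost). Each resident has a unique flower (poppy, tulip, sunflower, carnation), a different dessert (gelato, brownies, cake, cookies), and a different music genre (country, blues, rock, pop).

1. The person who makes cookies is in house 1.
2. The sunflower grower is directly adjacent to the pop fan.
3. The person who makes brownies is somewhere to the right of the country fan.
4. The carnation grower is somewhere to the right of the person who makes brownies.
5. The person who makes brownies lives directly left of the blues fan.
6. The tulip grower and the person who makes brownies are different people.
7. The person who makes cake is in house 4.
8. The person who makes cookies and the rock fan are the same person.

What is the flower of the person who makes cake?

carnation

Clue 1: the person who makes cookies is in house 1.
Clue 7 places the person who makes cake in house 4.
The rock fan is in house 1 (clue 8).
The person who makes brownies is in house 3 (clue 3).
Clue 3 places the country fan in house 2.
From clue 4, the carnation grower must be in house 4.
By clue 5, the blues fan is in house 4.
So house 2 gets gelato for dessert.
That leaves pop as the music genre for house 3.
From clue 2, the sunflower grower must be in house 2.
That leaves poppy as the flower for house 3.
House 1 flower: only tulip fits.
So: house 1 = tulip/cookies/rock, house 2 = sunflower/gelato/country, house 3 = poppy/brownies/pop, house 4 = carnation/cake/blues.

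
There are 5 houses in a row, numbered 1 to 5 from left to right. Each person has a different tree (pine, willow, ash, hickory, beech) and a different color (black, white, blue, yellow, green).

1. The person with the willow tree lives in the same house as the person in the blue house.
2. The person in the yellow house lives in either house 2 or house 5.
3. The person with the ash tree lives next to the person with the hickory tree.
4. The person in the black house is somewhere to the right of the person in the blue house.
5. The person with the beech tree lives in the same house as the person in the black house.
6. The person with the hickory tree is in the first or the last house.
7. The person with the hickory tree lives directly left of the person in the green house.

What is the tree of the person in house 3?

willow

By clue 7, the person with the hickory tree is in house 1.
From clue 7, the person in the green house must be in house 2.
Clue 3 places the person with the ash tree in house 2.
So house 1 gets white for color.
So house 3 gets blue for color.
House 4 color: only black fits.
That leaves yellow as the color for house 5.
The person with the willow tree is in house 3 (clue 1).
The person with the beech tree is in house 4 (clue 5).
House 5 tree: only pine fits.
So: house 1 = hickory/white, house 2 = ash/green, house 3 = willow/blue, house 4 = beech/black, house 5 = pine/yellow.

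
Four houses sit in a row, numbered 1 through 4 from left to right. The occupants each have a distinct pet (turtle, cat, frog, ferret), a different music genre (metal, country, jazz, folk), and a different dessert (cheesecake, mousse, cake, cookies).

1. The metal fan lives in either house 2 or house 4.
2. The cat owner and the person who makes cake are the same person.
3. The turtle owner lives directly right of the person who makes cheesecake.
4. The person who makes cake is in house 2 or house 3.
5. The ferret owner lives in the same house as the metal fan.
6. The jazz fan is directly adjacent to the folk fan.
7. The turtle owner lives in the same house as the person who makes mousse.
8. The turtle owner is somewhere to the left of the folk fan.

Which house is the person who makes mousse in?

2

House 1 pet: only frog fits.
The only pet still possible for house 4 is ferret.
So house 1 gets country for music genre.
So house 4 gets cookies for dessert.
By clue 5, the metal fan is in house 4.
So house 2 gets jazz for music genre.
House 3 music genre: only folk fits.
That leaves cheesecake as the dessert for house 1.
From clue 3, the turtle owner must be in house 2.
Clue 7 places the person who makes mousse in house 2.
So house 3 gets cat for pet.
So house 3 gets cake for dessert.
So: house 1 = frog/country/cheesecake, house 2 = turtle/jazz/mousse, house 3 = cat/folk/cake, house 4 = ferret/metal/cookies.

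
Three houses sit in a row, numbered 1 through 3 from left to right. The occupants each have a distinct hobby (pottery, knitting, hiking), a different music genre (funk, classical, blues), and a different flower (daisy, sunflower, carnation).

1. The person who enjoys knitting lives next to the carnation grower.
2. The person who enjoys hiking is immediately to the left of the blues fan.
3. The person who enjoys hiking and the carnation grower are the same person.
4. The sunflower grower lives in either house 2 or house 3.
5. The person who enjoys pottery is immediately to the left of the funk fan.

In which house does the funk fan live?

2

That leaves knitting as the hobby for house 3.
So house 1 gets classical for music genre.
Clue 1 places the carnation grower in house 2.
From clue 3, the person who enjoys hiking must be in house 2.
That leaves pottery as the hobby for house 1.
House 1's flower must be daisy (nothing else left).
That leaves sunflower as the flower for house 3.
Clue 2 places the blues fan in house 3.
Clue 5: the funk fan is in house 2.
So: house 1 = pottery/classical/daisy, house 2 = hiking/funk/carnation, house 3 = knitting/blues/sunflower.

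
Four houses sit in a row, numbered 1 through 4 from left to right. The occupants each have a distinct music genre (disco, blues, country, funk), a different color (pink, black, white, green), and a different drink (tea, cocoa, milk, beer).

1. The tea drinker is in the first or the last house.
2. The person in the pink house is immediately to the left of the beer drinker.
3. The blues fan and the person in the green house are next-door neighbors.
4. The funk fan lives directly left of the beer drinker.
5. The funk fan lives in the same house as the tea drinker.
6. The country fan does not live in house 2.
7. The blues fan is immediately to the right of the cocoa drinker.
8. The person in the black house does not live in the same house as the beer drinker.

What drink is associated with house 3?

cocoa

By clue 5, the funk fan is in house 1.
By clue 5, the tea drinker is in house 1.
Clue 4: the beer drinker is in house 2.
House 2's music genre must be disco (nothing else left).
House 4's drink must be milk (nothing else left).
Clue 2: the person in the pink house is in house 1.
By clue 7, the blues fan is in house 4.
The only music genre still possible for house 3 is country.
House 3's drink must be cocoa (nothing else left).
From clue 3, the person in the green house must be in house 3.
So house 2 gets white for color.
So house 4 gets black for color.
So: house 1 = funk/pink/tea, house 2 = disco/white/beer, house 3 = country/green/cocoa, house 4 = blues/black/milk.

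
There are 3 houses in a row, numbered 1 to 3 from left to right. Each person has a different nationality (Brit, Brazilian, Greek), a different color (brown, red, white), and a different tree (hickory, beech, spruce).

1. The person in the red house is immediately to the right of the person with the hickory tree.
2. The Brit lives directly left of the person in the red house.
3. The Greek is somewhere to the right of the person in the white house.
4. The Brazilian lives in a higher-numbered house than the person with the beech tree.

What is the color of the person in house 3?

brown

So house 1 gets Brit for nationality.
House 3's tree must be spruce (nothing else left).
Clue 2 places the person in the red house in house 2.
House 1 color: only white fits.
House 3 color: only brown fits.
From clue 1, the person with the hickory tree must be in house 1.
That leaves beech as the tree for house 2.
By clue 4, the Brazilian is in house 3.
That leaves Greek as the nationality for house 2.
So: house 1 = Brit/white/hickory, house 2 = Greek/red/beech, house 3 = Brazilian/brown/spruce.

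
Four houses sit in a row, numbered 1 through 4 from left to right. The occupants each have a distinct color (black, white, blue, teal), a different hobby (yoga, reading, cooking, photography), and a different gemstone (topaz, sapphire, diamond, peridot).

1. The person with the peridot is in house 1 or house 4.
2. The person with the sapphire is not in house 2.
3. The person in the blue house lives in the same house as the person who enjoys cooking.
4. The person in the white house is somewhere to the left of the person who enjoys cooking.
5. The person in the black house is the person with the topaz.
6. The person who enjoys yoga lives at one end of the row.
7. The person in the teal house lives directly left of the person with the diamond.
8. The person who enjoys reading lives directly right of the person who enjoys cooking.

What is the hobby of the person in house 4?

reading

That leaves black as the color for house 4.
Clue 5 places the person with the topaz in house 4.
So house 1 gets peridot for gemstone.
So house 2 gets diamond for gemstone.
That leaves sapphire as the gemstone for house 3.
Clue 7 places the person in the teal house in house 1.
That leaves blue as the color for house 3.
Clue 3: the person who enjoys cooking is in house 3.
Clue 8: the person who enjoys reading is in house 4.
House 2 color: only white fits.
So house 2 gets photography for hobby.
House 1 hobby: only yoga fits.
So: house 1 = teal/yoga/peridot, house 2 = white/photography/diamond, house 3 = blue/cooking/sapphire, house 4 = black/reading/topaz.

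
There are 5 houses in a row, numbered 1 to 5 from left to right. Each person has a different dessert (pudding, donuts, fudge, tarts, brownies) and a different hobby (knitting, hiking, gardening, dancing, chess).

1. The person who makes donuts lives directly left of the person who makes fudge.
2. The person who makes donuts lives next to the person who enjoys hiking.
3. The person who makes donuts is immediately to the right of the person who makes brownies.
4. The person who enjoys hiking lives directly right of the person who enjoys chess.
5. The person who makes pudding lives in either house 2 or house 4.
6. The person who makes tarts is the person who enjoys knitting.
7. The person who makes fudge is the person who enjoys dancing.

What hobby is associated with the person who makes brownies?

The person who makes pudding is narrowed to house 2 or 4; consider each.
Placing it in house 4 leads to a contradiction, so it's in house 2.
By clue 3, the person who makes donuts is in house 4.
The person who makes brownies is in house 3 (clue 3).
So house 1 gets tarts for dessert.
House 5 dessert: only fudge fits.
Clue 6 places the person who enjoys knitting in house 1.
Clue 7: the person who enjoys dancing is in house 5.
Clue 4: the person who enjoys chess is in house 2.
The only hobby still possible for house 3 is hiking.
House 4 hobby: only gardening fits.
So: house 1 = tarts/knitting, house 2 = pudding/chess, house 3 = brownies/hiking, house 4 = donuts/gardening, house 5 = fudge/dancing.

hiking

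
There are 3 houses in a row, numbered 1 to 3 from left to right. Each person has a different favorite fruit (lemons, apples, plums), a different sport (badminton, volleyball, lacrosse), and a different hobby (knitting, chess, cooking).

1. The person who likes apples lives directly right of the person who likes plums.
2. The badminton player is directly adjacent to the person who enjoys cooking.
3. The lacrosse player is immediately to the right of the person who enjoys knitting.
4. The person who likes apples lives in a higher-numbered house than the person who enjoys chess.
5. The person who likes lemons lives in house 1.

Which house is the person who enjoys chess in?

1

By clue 5, the person who likes lemons is in house 1.
House 2 favorite fruit: only plums fits.
House 3 favorite fruit: only apples fits.
House 3's hobby must be cooking (nothing else left).
By clue 2, the badminton player is in house 2.
So house 1 gets volleyball for sport.
So house 3 gets lacrosse for sport.
Clue 3: the person who enjoys knitting is in house 2.
The only hobby still possible for house 1 is chess.
So: house 1 = lemons/volleyball/chess, house 2 = plums/badminton/knitting, house 3 = apples/lacrosse/cooking.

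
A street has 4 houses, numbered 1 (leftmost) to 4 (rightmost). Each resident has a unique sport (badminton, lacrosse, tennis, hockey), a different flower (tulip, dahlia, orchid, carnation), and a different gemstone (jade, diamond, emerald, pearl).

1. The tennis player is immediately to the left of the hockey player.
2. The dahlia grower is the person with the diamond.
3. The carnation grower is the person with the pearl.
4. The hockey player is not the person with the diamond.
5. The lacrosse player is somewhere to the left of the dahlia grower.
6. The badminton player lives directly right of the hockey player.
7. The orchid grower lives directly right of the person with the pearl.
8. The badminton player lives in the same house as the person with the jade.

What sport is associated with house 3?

hockey

The only sport still possible for house 4 is badminton.
Clue 6 places the hockey player in house 3.
Clue 8: the person with the jade is in house 4.
The tennis player is in house 2 (clue 1).
Clue 4: the person with the diamond is in house 2.
That leaves lacrosse as the sport for house 1.
The dahlia grower is in house 2 (clue 2).
So house 4 gets orchid for flower.
The person with the pearl is in house 3 (clue 7).
House 1 gemstone: only emerald fits.
Clue 3 places the carnation grower in house 3.
House 1 flower: only tulip fits.
So: house 1 = lacrosse/tulip/emerald, house 2 = tennis/dahlia/diamond, house 3 = hockey/carnation/pearl, house 4 = badminton/orchid/jade.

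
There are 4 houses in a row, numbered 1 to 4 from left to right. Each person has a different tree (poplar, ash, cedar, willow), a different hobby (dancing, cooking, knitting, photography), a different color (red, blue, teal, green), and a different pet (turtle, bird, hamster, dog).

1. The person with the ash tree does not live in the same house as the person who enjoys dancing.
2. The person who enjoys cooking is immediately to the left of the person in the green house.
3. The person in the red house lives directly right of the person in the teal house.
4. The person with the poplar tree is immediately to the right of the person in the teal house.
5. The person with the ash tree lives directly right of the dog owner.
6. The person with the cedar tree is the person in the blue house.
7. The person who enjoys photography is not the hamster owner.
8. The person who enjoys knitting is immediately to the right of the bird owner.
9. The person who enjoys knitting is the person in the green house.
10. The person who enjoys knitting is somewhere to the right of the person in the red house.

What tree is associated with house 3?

poplar

The person with the poplar tree is narrowed to house 2 or 3; consider each.
Placing it in house 2 leads to a contradiction, so it's in house 3.
From clue 4, the person in the teal house must be in house 2.
House 1's color must be blue (nothing else left).
House 4's color must be green (nothing else left).
From clue 2, the person who enjoys cooking must be in house 3.
Clue 6: the person with the cedar tree is in house 1.
From clue 9, the person who enjoys knitting must be in house 4.
That leaves red as the color for house 3.
Clue 8: the bird owner is in house 3.
House 1's pet must be dog (nothing else left).
The person with the ash tree is in house 2 (clue 5).
So house 4 gets willow for tree.
Clue 1 places the person who enjoys dancing in house 1.
That leaves photography as the hobby for house 2.
From clue 7, the hamster owner must be in house 4.
So house 2 gets turtle for pet.
So: house 1 = cedar/dancing/blue/dog, house 2 = ash/photography/teal/turtle, house 3 = poplar/cooking/red/bird, house 4 = willow/knitting/green/hamster.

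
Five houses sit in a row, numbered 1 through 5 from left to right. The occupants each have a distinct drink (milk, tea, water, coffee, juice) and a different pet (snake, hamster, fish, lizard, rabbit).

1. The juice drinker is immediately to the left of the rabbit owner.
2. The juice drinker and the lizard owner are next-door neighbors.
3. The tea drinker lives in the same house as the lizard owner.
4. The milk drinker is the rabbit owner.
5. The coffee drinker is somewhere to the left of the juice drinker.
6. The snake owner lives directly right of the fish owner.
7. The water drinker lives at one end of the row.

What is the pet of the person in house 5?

The water drinker is narrowed to house 1 or 5; consider each.
Placing it in house 5 leads to a contradiction, so it's in house 1.
The coffee drinker is narrowed to house 2 or 3; consider each.
Placing it in house 3 leads to a contradiction, so it's in house 2.
The juice drinker is narrowed to house 3 or 4; consider each.
Placing it in house 3 leads to a contradiction, so it's in house 4.
Clue 1: the rabbit owner is in house 5.
By clue 4, the milk drinker is in house 5.
House 3's drink must be tea (nothing else left).
The only pet still possible for house 3 is lizard.
Clue 6: the snake owner is in house 2.
Clue 6: the fish owner is in house 1.
That leaves hamster as the pet for house 4.
So: house 1 = water/fish, house 2 = coffee/snake, house 3 = tea/lizard, house 4 = juice/hamster, house 5 = milk/rabbit.

rabbit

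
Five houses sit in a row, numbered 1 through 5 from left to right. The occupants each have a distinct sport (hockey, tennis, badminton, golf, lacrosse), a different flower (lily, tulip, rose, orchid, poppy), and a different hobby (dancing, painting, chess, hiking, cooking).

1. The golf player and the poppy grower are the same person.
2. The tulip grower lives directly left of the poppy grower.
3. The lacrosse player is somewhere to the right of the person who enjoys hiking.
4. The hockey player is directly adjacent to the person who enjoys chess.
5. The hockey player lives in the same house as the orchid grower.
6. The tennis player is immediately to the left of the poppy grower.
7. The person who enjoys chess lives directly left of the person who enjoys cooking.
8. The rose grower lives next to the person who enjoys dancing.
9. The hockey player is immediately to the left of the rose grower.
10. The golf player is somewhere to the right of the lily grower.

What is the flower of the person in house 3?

The golf player is narrowed to house 2 or 3 or 4 or 5; consider each.
Placing it in house 2 and house 3 and house 4 leads to a contradiction, so it's in house 5.
From clue 1, the poppy grower must be in house 5.
By clue 2, the tulip grower is in house 4.
Clue 6: the tennis player is in house 4.
So house 5 gets painting for hobby.
The hockey player is narrowed to house 1 or 2; consider each.
Placing it in house 1 leads to a contradiction, so it's in house 2.
Clue 5 places the orchid grower in house 2.
By clue 9, the rose grower is in house 3.
The only sport still possible for house 1 is badminton.
So house 3 gets lacrosse for sport.
That leaves lily as the flower for house 1.
So house 3 gets chess for hobby.
Clue 7 places the person who enjoys cooking in house 4.
That leaves hiking as the hobby for house 1.
House 2's hobby must be dancing (nothing else left).
So: house 1 = badminton/lily/hiking, house 2 = hockey/orchid/dancing, house 3 = lacrosse/rose/chess, house 4 = tennis/tulip/cooking, house 5 = golf/poppy/painting.

rose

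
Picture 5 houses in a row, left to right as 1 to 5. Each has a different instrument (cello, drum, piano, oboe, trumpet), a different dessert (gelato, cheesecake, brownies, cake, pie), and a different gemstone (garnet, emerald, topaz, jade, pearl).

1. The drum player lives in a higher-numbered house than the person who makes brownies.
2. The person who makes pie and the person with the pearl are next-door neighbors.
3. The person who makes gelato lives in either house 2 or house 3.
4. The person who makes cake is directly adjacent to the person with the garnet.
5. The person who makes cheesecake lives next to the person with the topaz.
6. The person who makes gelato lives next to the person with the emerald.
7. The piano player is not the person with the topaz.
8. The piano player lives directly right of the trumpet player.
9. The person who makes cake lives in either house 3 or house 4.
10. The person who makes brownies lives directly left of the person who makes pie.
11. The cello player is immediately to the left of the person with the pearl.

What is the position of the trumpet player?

The person who makes cake is narrowed to house 3 or 4; consider each.
Placing it in house 3 leads to a contradiction, so it's in house 4.
House 5's dessert must be cheesecake (nothing else left).
By clue 5, the person with the topaz is in house 4.
So house 1 gets brownies for dessert.
By clue 10, the person who makes pie is in house 2.
House 3's dessert must be gelato (nothing else left).
Clue 2: the person with the pearl is in house 3.
Clue 6: the person with the emerald is in house 2.
From clue 11, the cello player must be in house 2.
So house 1 gets jade for gemstone.
That leaves garnet as the gemstone for house 5.
Clue 8 places the piano player in house 5.
Clue 8 places the trumpet player in house 4.
That leaves oboe as the instrument for house 1.
The only instrument still possible for house 3 is drum.
So: house 1 = oboe/brownies/jade, house 2 = cello/pie/emerald, house 3 = drum/gelato/pearl, house 4 = trumpet/cake/topaz, house 5 = piano/cheesecake/garnet.

4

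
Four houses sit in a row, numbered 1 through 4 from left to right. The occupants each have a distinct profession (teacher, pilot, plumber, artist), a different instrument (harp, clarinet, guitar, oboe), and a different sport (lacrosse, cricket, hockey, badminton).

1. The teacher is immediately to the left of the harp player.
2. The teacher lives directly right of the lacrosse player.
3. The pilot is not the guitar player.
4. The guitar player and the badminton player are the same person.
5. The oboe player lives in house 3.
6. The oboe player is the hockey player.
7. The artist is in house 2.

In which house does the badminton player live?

From clue 5, the oboe player must be in house 3.
Clue 6: the hockey player is in house 3.
Clue 7 places the artist in house 2.
From clue 1, the harp player must be in house 4.
By clue 2, the lacrosse player is in house 2.
House 3 profession: only teacher fits.
Clue 4: the guitar player is in house 1.
The badminton player is in house 1 (clue 4).
House 2's instrument must be clarinet (nothing else left).
House 4's sport must be cricket (nothing else left).
The pilot is in house 4 (clue 3).
The only profession still possible for house 1 is plumber.
So: house 1 = plumber/guitar/badminton, house 2 = artist/clarinet/lacrosse, house 3 = teacher/oboe/hockey, house 4 = pilot/harp/cricket.

1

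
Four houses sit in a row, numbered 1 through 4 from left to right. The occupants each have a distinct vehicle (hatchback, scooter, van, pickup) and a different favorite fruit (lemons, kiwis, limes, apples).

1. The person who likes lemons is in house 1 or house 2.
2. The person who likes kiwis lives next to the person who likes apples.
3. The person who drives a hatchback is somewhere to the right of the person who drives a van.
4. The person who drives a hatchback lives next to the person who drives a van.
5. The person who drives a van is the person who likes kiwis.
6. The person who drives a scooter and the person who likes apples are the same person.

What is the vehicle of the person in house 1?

The person who likes lemons is narrowed to house 1 or 2; consider each.
Placing it in house 2 leads to a contradiction, so it's in house 1.
That leaves pickup as the vehicle for house 1.
The person who drives a hatchback is narrowed to house 3 or 4; consider each.
Placing it in house 3 leads to a contradiction, so it's in house 4.
Clue 4: the person who drives a van is in house 3.
From clue 5, the person who likes kiwis must be in house 3.
House 2 vehicle: only scooter fits.
By clue 6, the person who likes apples is in house 2.
House 4 favorite fruit: only limes fits.
So: house 1 = pickup/lemons, house 2 = scooter/apples, house 3 = van/kiwis, house 4 = hatchback/limes.

pickup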